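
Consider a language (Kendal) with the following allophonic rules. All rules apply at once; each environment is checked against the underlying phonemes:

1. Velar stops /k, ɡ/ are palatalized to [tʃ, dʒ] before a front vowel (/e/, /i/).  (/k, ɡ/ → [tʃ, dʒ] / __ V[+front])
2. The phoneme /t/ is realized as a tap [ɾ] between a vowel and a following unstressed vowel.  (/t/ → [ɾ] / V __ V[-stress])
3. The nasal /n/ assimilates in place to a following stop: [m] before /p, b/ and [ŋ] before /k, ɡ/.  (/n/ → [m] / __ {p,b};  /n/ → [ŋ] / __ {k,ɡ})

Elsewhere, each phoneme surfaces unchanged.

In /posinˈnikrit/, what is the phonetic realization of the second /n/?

[n]

/n/ (between /n/ and /i/) is in the target of rule 3 but the environment (before a labial or velar stop) is not met → [n].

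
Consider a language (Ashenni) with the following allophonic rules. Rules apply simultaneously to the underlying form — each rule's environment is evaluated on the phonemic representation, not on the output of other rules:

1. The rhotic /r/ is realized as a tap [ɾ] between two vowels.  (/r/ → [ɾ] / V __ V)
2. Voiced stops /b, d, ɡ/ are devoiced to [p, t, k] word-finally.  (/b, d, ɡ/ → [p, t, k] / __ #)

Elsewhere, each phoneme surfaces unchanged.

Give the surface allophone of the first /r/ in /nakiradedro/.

[ɾ]

/r/ (between /i/ and /a/): between two vowels, so rule 1 applies → [ɾ].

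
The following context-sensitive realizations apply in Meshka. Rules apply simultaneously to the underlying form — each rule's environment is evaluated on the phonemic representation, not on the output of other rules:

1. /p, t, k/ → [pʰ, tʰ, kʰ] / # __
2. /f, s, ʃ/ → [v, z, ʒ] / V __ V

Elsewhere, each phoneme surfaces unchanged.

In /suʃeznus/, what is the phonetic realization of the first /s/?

/s/ — word-initial; rule 2 does not apply here → [s].

[s]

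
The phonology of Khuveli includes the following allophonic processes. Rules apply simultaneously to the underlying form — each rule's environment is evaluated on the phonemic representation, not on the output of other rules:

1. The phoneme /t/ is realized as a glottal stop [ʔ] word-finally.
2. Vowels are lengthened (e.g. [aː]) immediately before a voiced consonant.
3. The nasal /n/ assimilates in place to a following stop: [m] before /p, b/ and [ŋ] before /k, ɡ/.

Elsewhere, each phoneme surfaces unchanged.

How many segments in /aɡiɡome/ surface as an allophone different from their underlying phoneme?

3

Segments that undergo a rule: /a/ → [aː] (rule 2); /i/ → [iː] (rule 2); /o/ → [oː] (rule 2).
All other segments surface unchanged.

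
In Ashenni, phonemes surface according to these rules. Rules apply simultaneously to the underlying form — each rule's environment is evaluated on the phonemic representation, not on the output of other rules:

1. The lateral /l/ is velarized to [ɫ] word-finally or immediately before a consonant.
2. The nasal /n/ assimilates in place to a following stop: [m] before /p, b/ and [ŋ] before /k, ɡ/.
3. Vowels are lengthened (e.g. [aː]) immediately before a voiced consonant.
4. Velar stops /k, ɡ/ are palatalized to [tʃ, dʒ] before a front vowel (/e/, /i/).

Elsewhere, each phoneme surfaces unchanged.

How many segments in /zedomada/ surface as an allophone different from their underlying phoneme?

3

Segments that undergo a rule: /e/ → [eː] (rule 3); /o/ → [oː] (rule 3); /a/ → [aː] (rule 3).
All other segments surface unchanged.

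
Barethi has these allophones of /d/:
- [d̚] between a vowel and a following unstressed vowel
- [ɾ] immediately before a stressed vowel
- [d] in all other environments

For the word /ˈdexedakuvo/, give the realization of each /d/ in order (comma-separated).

Occurrence 1 (position 1): immediately before a stressed vowel → [ɾ].
Occurrence 2 (position 5): between a vowel and a following unstressed vowel → [d̚].

[ɾ], [d̚]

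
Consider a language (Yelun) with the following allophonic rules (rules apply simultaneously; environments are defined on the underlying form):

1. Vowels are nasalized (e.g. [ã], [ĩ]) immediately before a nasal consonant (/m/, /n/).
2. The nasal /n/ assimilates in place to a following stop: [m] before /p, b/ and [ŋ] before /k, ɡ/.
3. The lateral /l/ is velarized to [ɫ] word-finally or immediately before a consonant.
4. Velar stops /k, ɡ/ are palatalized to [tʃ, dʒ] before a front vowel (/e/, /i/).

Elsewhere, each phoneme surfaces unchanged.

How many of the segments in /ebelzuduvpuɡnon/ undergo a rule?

Segments that undergo a rule: /l/ → [ɫ] (rule 3); /o/ → [õ] (rule 1).
All other segments surface unchanged.

2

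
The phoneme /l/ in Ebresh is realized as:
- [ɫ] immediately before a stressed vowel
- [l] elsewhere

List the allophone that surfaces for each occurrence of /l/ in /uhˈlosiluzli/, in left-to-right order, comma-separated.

Occurrence 1 (position 3): immediately before a stressed vowel → [ɫ].
Occurrence 2 (position 7): no conditioning environment matches → elsewhere allophone [l].
Occurrence 3 (position 10): no conditioning environment matches → elsewhere allophone [l].

[ɫ], [l], [l]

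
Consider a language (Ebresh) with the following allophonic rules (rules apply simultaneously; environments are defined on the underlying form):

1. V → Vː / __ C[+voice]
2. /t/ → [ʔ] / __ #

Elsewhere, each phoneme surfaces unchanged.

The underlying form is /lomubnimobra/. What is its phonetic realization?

[loːmuːbniːmoːbra]

/l/ stays [l].
/o/ (between /l/ and /m/): before a voiced consonant, so rule 1 applies → [oː].
/m/ (between /o/ and /u/): no rule targets it → [m].
/u/ (between /m/ and /b/): before a voiced consonant, so rule 1 applies → [uː].
/b/ stays [b].
/n/ (between /b/ and /i/): no rule targets it → [n].
/i/ — between /n/ and /m/, before a voiced consonant — surfaces as [iː] (rule 1).
/m/ — not in any rule's target class → [m].
/o/ meets the environment for rule 1 (before a voiced consonant) → [oː].
/b/ stays [b].
/r/ stays [r].
/a/ (word-final): rule 1 targets it, but not before a voiced consonant → unchanged [a].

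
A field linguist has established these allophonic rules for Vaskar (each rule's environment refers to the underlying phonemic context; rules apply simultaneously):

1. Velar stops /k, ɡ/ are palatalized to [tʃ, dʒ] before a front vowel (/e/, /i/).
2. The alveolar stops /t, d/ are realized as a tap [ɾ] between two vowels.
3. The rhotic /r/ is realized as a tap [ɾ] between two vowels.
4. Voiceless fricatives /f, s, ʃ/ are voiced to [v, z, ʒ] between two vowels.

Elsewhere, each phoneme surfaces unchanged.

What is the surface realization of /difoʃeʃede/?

/d/ (word-initial) is in the target of rule 2 but the environment (between two vowels) is not met → [d].
/i/ stays [i].
Rule 4 applies to /f/ (between /i/ and /o/: between two vowels) → [v].
/o/ stays [o].
/ʃ/ (between /o/ and /e/): between two vowels, so rule 4 applies → [ʒ].
/e/ — not in any rule's target class → [e].
/ʃ/ — between /e/ and /e/, between two vowels — surfaces as [ʒ] (rule 4).
/e/ (between /ʃ/ and /d/) is unaffected → [e].
/d/ (between /e/ and /e/): between two vowels, so rule 2 applies → [ɾ].
/e/ stays [e].

[divoʒeʒeɾe]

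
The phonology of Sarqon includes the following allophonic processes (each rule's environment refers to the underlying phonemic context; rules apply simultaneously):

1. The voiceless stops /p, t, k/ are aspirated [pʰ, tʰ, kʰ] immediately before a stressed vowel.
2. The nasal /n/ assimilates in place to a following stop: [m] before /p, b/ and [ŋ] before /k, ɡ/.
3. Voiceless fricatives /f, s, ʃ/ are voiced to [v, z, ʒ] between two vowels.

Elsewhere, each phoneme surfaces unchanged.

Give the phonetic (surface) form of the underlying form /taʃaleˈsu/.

/t/ (word-initial) fails the environment for rule 1, so it stays [t].
/a/ — not in any rule's target class → [a].
/ʃ/ meets the environment for rule 3 (between two vowels) → [ʒ].
/a/ (between /ʃ/ and /l/) is unaffected → [a].
/l/ (between /a/ and /e/): no rule targets it → [l].
/e/ stays [e].
/s/ meets the environment for rule 3 (between two vowels) → [z].
/u/ — not in any rule's target class → [u].

[taʒaleˈzu]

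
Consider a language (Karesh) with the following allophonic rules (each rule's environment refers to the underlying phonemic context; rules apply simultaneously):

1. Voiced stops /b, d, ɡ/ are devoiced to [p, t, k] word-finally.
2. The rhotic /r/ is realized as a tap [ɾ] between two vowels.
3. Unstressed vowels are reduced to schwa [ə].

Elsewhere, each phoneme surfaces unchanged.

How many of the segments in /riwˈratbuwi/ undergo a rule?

3

Segments that undergo a rule: /i/ → [ə] (rule 3); /u/ → [ə] (rule 3); /i/ → [ə] (rule 3).
All other segments surface unchanged.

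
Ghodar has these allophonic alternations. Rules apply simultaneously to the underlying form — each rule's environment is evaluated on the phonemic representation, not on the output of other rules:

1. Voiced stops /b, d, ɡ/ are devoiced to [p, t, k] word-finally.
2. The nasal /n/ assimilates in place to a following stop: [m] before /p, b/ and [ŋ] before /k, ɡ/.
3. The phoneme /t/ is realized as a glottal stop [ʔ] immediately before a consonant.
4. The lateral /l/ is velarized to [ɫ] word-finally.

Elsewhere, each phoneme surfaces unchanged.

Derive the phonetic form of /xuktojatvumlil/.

/x/ (word-initial) is unaffected → [x].
/u/ (between /x/ and /k/): no rule targets it → [u].
/k/ (between /u/ and /t/): no rule targets it → [k].
/t/ (between /k/ and /o/) is in the target of rule 3 but the environment (immediately before a consonant) is not met → [t].
/o/ (between /t/ and /j/) is unaffected → [o].
/j/ — not in any rule's target class → [j].
/a/ (between /j/ and /t/) is unaffected → [a].
/t/ — between /a/ and /v/, immediately before a consonant — surfaces as [ʔ] (rule 3).
/v/ (between /t/ and /u/): no rule targets it → [v].
/u/ (between /v/ and /m/): no rule targets it → [u].
/m/ — not in any rule's target class → [m].
/l/ (between /m/ and /i/) is in the target of rule 4 but the environment (word-finally) is not met → [l].
/i/ (between /l/ and /l/): no rule targets it → [i].
/l/ meets the environment for rule 4 (word-finally) → [ɫ].

[xuktojaʔvumliɫ]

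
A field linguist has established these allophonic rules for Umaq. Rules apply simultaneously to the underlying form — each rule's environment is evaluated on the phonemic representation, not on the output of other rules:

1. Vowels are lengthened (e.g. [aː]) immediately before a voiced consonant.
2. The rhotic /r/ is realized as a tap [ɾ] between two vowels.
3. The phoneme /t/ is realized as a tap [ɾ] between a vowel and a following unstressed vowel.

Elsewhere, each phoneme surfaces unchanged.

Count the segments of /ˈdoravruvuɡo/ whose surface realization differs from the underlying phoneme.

5

Segments that undergo a rule: /o/ → [oː] (rule 1); /r/ → [ɾ] (rule 2); /a/ → [aː] (rule 1); /u/ → [uː] (rule 1); /u/ → [uː] (rule 1).
All other segments surface unchanged.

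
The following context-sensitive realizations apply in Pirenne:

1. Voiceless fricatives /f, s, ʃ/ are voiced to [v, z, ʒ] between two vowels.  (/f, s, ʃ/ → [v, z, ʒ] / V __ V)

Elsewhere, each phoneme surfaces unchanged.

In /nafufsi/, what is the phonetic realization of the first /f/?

/f/ meets the environment for rule 1 (between two vowels) → [v].

[v]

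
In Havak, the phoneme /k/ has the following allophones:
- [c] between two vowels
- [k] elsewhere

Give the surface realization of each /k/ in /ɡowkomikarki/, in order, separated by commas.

[k], [c], [k]

Occurrence 1 (position 4): no conditioning environment matches → elsewhere allophone [k].
Occurrence 2 (position 8): between two vowels → [c].
Occurrence 3 (position 11): no conditioning environment matches → elsewhere allophone [k].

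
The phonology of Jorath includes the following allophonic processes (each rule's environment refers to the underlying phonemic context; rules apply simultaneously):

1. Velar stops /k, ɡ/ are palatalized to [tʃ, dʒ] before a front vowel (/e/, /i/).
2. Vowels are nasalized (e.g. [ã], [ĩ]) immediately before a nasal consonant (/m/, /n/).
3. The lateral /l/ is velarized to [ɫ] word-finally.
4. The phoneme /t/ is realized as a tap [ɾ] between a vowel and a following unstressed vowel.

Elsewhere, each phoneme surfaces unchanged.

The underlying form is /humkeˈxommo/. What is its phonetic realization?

[hũmtʃeˈxõmmo]

/h/ (word-initial): no rule targets it → [h].
/u/ meets the environment for rule 2 (before a nasal consonant) → [ũ].
/m/ (between /u/ and /k/): no rule targets it → [m].
/k/ meets the environment for rule 1 (before a front vowel) → [tʃ].
/e/ — between /k/ and /x/; rule 2 does not apply here → [e].
/x/ (between /e/ and /o/) is unaffected → [x].
/o/ meets the environment for rule 2 (before a nasal consonant) → [õ].
/m/ (between /o/ and /m/): no rule targets it → [m].
/m/ (between /m/ and /o/): no rule targets it → [m].
/o/ (word-final): rule 2 targets it, but not before a nasal consonant → unchanged [o].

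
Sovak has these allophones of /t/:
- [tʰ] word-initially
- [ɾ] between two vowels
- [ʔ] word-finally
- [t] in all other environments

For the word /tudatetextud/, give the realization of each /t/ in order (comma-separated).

Occurrence 1 (position 1): word-initially → [tʰ].
Occurrence 2 (position 5): between two vowels → [ɾ].
Occurrence 3 (position 7): between two vowels → [ɾ].
Occurrence 4 (position 10): no conditioning environment matches → elsewhere allophone [t].

[tʰ], [ɾ], [ɾ], [t]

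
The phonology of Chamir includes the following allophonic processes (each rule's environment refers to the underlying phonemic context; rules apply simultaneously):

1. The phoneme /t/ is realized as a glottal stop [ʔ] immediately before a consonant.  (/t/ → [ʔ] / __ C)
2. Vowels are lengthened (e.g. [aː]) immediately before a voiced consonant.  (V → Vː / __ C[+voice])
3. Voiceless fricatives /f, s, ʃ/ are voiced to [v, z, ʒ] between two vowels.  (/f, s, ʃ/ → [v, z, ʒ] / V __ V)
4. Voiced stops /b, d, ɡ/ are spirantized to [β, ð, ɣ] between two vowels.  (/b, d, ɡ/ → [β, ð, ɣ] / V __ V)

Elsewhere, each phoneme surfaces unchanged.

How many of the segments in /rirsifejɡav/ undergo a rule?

Segments that undergo a rule: /i/ → [iː] (rule 2); /f/ → [v] (rule 3); /e/ → [eː] (rule 2); /a/ → [aː] (rule 2).
All other segments surface unchanged.

4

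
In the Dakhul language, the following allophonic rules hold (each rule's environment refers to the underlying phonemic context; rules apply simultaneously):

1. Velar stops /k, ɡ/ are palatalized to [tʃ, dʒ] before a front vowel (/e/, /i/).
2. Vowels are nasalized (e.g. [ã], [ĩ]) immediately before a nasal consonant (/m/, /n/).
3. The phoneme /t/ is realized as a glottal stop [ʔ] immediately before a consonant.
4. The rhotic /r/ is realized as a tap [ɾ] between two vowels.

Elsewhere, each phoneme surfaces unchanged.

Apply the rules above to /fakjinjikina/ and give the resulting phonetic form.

/f/ (word-initial) is unaffected → [f].
/a/ (between /f/ and /k/) fails the environment for rule 2, so it stays [a].
/k/ (between /a/ and /j/): rule 1 targets it, but not before a front vowel → unchanged [k].
/j/ stays [j].
/i/ meets the environment for rule 2 (before a nasal consonant) → [ĩ].
/n/ (between /i/ and /j/): no rule targets it → [n].
/j/ (between /n/ and /i/): no rule targets it → [j].
/i/ — between /j/ and /k/; rule 2 does not apply here → [i].
/k/ (between /i/ and /i/) occurs before a front vowel → [tʃ] by rule 1.
/i/ (between /k/ and /n/): before a nasal consonant, so rule 2 applies → [ĩ].
/n/ — not in any rule's target class → [n].
/a/ (word-final) fails the environment for rule 2, so it stays [a].

[fakjĩnjitʃĩna]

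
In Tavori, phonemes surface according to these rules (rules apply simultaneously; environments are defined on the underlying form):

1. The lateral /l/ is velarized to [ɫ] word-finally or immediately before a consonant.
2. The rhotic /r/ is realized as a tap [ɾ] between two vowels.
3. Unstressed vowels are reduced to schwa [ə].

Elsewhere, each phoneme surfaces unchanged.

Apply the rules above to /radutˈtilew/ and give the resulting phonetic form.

[rədətˈtiləw]

/r/ (word-initial) fails the environment for rule 2, so it stays [r].
/a/ — between /r/ and /d/, in an unstressed syllable — surfaces as [ə] (rule 3).
/d/ (between /a/ and /u/) is unaffected → [d].
/u/ — between /d/ and /t/, in an unstressed syllable — surfaces as [ə] (rule 3).
/t/ (between /u/ and /t/): no rule targets it → [t].
/t/ — not in any rule's target class → [t].
/i/ (between /t/ and /l/) is in the target of rule 3 but the environment (in an unstressed syllable) is not met → [i].
/l/ — between /i/ and /e/; rule 1 does not apply here → [l].
/e/ meets the environment for rule 3 (in an unstressed syllable) → [ə].
/w/ (word-final) is unaffected → [w].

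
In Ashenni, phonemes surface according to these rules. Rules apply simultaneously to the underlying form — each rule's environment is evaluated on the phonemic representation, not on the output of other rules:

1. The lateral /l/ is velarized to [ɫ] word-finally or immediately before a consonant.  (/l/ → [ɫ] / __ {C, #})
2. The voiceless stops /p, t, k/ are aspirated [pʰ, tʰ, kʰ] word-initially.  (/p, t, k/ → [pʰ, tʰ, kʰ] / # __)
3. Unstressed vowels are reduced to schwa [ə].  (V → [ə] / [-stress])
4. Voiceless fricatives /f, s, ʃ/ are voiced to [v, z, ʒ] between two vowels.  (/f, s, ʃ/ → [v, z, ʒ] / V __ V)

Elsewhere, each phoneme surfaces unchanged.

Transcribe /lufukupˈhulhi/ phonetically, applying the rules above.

[ləvəkəpˈhuɫhə]

/l/ (word-initial): rule 1 targets it, but not word-finally or immediately before a consonant → unchanged [l].
/u/ (between /l/ and /f/): in an unstressed syllable, so rule 3 applies → [ə].
/f/ — between /u/ and /u/, between two vowels — surfaces as [v] (rule 4).
/u/ meets the environment for rule 3 (in an unstressed syllable) → [ə].
/k/ (between /u/ and /u/) fails the environment for rule 2, so it stays [k].
/u/ (between /k/ and /p/) occurs in an unstressed syllable → [ə] by rule 3.
/p/ — between /u/ and /h/; rule 2 does not apply here → [p].
/h/ (between /p/ and /u/) is unaffected → [h].
/u/ (between /h/ and /l/) is in the target of rule 3 but the environment (in an unstressed syllable) is not met → [u].
/l/ meets the environment for rule 1 (word-finally or immediately before a consonant) → [ɫ].
/h/ — not in any rule's target class → [h].
/i/ meets the environment for rule 3 (in an unstressed syllable) → [ə].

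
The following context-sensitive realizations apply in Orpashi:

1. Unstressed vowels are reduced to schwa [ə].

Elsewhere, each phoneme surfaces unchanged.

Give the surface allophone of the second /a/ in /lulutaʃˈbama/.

[a]

/a/ — between /b/ and /m/; rule 1 does not apply here → [a].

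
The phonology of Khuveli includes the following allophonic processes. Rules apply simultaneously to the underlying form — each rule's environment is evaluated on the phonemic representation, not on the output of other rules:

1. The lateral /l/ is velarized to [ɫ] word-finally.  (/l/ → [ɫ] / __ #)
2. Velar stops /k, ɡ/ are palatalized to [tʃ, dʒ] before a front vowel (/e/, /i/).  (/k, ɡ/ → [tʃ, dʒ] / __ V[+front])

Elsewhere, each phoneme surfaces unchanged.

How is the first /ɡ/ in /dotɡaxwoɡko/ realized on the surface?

/ɡ/ (between /t/ and /a/): rule 2 targets it, but not before a front vowel → unchanged [ɡ].

[ɡ]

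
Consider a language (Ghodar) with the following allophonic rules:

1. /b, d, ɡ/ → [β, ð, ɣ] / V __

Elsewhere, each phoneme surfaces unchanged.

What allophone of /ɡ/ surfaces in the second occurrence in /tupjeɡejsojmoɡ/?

[ɣ]

Rule 1 applies to /ɡ/ (word-final: immediately after a vowel) → [ɣ].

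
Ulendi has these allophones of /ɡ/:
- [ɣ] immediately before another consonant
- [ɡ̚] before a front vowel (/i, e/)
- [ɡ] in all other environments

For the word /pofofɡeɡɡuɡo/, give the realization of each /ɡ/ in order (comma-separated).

Occurrence 1 (position 6): before a front vowel (/i, e/) → [ɡ̚].
Occurrence 2 (position 8): immediately before another consonant → [ɣ].
Occurrence 3 (position 9): no conditioning environment matches → elsewhere allophone [ɡ].
Occurrence 4 (position 11): no conditioning environment matches → elsewhere allophone [ɡ].

[ɡ̚], [ɣ], [ɡ], [ɡ]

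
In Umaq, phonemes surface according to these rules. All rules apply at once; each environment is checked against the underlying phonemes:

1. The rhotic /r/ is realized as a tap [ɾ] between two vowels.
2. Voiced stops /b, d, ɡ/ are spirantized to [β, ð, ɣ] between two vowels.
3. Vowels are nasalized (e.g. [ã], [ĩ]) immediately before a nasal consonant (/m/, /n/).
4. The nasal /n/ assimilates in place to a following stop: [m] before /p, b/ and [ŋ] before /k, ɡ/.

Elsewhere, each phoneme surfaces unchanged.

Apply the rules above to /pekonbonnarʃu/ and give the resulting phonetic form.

[pekõmbõnnarʃu]

/p/ (word-initial) is unaffected → [p].
/e/ — between /p/ and /k/; rule 3 does not apply here → [e].
/k/ (between /e/ and /o/) is unaffected → [k].
Rule 3 applies to /o/ (between /k/ and /n/: before a nasal consonant) → [õ].
/n/ (between /o/ and /b/) occurs before a labial or velar stop → [m] by rule 4.
/b/ (between /n/ and /o/) is in the target of rule 2 but the environment (between two vowels) is not met → [b].
/o/ (between /b/ and /n/) occurs before a nasal consonant → [õ] by rule 3.
/n/ — between /o/ and /n/; rule 4 does not apply here → [n].
/n/ (between /n/ and /a/): rule 4 targets it, but not before a labial or velar stop → unchanged [n].
/a/ — between /n/ and /r/; rule 3 does not apply here → [a].
/r/ (between /a/ and /ʃ/) fails the environment for rule 1, so it stays [r].
/ʃ/ stays [ʃ].
/u/ (word-final) is in the target of rule 3 but the environment (before a nasal consonant) is not met → [u].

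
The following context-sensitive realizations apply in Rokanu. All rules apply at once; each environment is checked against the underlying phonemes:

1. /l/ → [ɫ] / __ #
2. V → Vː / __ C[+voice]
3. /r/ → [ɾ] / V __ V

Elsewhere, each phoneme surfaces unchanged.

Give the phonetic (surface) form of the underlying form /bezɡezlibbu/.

/b/ stays [b].
/e/ (between /b/ and /z/): before a voiced consonant, so rule 2 applies → [eː].
/z/ — not in any rule's target class → [z].
/ɡ/ (between /z/ and /e/) is unaffected → [ɡ].
/e/ — between /ɡ/ and /z/, before a voiced consonant — surfaces as [eː] (rule 2).
/z/ (between /e/ and /l/) is unaffected → [z].
/l/ (between /z/ and /i/) is in the target of rule 1 but the environment (word-finally) is not met → [l].
/i/ — between /l/ and /b/, before a voiced consonant — surfaces as [iː] (rule 2).
/b/ — not in any rule's target class → [b].
/b/ (between /b/ and /u/): no rule targets it → [b].
/u/ (word-final) is in the target of rule 2 but the environment (before a voiced consonant) is not met → [u].

[beːzɡeːzliːbbu]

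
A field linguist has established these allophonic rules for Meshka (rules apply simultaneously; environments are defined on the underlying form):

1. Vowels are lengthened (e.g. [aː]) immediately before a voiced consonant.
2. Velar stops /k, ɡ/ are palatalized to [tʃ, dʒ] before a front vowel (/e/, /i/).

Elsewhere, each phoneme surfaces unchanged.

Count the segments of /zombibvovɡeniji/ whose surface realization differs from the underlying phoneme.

6

Segments that undergo a rule: /o/ → [oː] (rule 1); /i/ → [iː] (rule 1); /o/ → [oː] (rule 1); /ɡ/ → [dʒ] (rule 2); /e/ → [eː] (rule 1); /i/ → [iː] (rule 1).
All other segments surface unchanged.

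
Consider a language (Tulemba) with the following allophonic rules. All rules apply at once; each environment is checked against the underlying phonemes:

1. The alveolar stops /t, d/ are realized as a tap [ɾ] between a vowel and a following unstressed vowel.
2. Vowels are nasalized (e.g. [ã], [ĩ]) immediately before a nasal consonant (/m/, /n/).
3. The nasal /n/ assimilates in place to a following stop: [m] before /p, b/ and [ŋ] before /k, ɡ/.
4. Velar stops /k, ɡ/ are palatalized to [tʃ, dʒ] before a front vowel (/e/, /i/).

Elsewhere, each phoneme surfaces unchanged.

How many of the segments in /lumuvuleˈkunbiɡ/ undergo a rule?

Segments that undergo a rule: /u/ → [ũ] (rule 2); /u/ → [ũ] (rule 2); /n/ → [m] (rule 3).
All other segments surface unchanged.

3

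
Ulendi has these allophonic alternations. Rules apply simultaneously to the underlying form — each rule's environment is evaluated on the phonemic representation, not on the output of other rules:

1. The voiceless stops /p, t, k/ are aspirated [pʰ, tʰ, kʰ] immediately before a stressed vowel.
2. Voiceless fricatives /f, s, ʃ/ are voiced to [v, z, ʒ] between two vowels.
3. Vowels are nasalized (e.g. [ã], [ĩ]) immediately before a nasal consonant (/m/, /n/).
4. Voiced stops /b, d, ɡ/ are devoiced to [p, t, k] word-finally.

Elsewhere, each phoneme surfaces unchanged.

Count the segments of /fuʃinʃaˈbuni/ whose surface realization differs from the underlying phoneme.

Segments that undergo a rule: /ʃ/ → [ʒ] (rule 2); /i/ → [ĩ] (rule 3); /u/ → [ũ] (rule 3).
All other segments surface unchanged.

3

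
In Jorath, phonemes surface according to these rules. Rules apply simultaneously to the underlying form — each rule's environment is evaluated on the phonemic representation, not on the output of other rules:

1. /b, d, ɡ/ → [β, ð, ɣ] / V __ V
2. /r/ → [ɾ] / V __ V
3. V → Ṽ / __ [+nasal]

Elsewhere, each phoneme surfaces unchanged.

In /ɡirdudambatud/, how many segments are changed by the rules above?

2

Segments that undergo a rule: /d/ → [ð] (rule 1); /a/ → [ã] (rule 3).
All other segments surface unchanged.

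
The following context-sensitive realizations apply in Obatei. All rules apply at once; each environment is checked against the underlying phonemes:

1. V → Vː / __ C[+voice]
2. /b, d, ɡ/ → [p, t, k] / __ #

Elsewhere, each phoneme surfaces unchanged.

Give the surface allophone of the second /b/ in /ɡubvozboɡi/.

[b]

/b/ (between /z/ and /o/) is in the target of rule 2 but the environment (word-finally) is not met → [b].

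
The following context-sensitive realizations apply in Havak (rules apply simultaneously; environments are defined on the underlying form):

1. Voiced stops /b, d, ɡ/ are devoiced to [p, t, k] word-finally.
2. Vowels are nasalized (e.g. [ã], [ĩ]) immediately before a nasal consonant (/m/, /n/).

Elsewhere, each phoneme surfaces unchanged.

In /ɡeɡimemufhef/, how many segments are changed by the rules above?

2

Segments that undergo a rule: /i/ → [ĩ] (rule 2); /e/ → [ẽ] (rule 2).
All other segments surface unchanged.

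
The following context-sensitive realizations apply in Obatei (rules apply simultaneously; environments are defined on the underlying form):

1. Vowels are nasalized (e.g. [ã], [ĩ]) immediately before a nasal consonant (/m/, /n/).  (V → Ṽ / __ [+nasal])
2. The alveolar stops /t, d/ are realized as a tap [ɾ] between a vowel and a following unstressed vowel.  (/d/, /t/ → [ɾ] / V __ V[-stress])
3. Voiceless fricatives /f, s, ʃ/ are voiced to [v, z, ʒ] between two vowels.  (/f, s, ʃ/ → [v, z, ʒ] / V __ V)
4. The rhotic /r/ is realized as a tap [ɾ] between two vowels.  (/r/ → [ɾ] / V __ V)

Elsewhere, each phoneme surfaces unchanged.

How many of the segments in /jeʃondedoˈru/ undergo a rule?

Segments that undergo a rule: /ʃ/ → [ʒ] (rule 3); /o/ → [õ] (rule 1); /d/ → [ɾ] (rule 2); /r/ → [ɾ] (rule 4).
All other segments surface unchanged.

4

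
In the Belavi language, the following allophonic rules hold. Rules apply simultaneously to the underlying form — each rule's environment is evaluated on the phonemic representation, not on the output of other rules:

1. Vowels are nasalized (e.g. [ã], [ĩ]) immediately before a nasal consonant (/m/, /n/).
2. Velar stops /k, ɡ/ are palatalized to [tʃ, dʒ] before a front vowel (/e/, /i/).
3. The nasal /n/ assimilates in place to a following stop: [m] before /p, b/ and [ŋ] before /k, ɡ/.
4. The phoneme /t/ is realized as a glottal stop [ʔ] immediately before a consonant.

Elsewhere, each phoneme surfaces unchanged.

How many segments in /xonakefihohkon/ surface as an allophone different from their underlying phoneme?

Segments that undergo a rule: /o/ → [õ] (rule 1); /k/ → [tʃ] (rule 2); /o/ → [õ] (rule 1).
All other segments surface unchanged.

3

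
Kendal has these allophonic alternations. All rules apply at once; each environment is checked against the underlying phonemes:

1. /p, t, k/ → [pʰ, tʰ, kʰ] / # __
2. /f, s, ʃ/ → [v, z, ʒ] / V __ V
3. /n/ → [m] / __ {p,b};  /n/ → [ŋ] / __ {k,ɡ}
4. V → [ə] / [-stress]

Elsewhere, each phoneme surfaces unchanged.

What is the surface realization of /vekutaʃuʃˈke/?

[vəkətəʒəʃˈke]

/v/ (word-initial) is unaffected → [v].
/e/ (between /v/ and /k/) occurs in an unstressed syllable → [ə] by rule 4.
/k/ (between /e/ and /u/): rule 1 targets it, but not word-initially → unchanged [k].
Rule 4 applies to /u/ (between /k/ and /t/: in an unstressed syllable) → [ə].
/t/ — between /u/ and /a/; rule 1 does not apply here → [t].
/a/ — between /t/ and /ʃ/, in an unstressed syllable — surfaces as [ə] (rule 4).
/ʃ/ meets the environment for rule 2 (between two vowels) → [ʒ].
/u/ (between /ʃ/ and /ʃ/) occurs in an unstressed syllable → [ə] by rule 4.
/ʃ/ (between /u/ and /k/) fails the environment for rule 2, so it stays [ʃ].
/k/ (between /ʃ/ and /e/) fails the environment for rule 1, so it stays [k].
/e/ (word-final): rule 4 targets it, but not in an unstressed syllable → unchanged [e].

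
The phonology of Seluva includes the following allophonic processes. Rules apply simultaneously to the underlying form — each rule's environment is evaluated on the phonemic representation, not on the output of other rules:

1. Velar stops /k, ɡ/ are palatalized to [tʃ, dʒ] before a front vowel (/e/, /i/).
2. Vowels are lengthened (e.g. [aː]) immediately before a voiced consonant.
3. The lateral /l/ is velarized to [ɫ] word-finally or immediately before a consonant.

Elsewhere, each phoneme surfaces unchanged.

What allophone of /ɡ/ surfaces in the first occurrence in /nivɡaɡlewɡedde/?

/ɡ/ — between /v/ and /a/; rule 1 does not apply here → [ɡ].

[ɡ]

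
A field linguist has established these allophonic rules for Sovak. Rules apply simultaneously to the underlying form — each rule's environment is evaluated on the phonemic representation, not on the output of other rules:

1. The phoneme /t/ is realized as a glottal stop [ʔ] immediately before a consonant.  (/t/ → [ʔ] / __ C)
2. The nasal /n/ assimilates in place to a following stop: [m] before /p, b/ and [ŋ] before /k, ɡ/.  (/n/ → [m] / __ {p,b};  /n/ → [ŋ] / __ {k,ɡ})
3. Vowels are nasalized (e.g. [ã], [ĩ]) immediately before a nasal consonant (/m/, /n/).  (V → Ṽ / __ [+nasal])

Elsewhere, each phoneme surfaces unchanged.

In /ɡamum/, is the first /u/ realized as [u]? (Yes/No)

No

/u/ (between /m/ and /m/): before a nasal consonant, so rule 3 applies → [ũ].
The actual realization is [ũ], not [u].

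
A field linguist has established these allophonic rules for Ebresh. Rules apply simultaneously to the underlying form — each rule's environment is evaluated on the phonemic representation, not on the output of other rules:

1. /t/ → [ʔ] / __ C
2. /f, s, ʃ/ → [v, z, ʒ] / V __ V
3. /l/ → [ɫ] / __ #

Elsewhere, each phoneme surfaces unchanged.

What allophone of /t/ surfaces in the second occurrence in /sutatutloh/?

/t/ (between /a/ and /u/) fails the environment for rule 1, so it stays [t].

[t]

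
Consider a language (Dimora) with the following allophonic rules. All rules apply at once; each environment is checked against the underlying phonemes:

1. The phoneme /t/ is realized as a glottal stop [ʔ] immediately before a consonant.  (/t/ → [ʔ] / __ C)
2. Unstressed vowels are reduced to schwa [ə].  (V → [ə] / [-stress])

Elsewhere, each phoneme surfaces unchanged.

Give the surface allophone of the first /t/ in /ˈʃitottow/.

/t/ — between /i/ and /o/; rule 1 does not apply here → [t].

[t]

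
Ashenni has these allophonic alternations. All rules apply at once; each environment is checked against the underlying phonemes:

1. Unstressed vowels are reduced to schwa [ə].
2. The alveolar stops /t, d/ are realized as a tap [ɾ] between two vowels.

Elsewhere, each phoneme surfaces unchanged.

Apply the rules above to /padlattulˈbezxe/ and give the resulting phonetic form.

[pədləttəlˈbezxə]

/p/ — not in any rule's target class → [p].
/a/ meets the environment for rule 1 (in an unstressed syllable) → [ə].
/d/ (between /a/ and /l/) is in the target of rule 2 but the environment (between two vowels) is not met → [d].
/l/ (between /d/ and /a/) is unaffected → [l].
/a/ (between /l/ and /t/): in an unstressed syllable, so rule 1 applies → [ə].
/t/ — between /a/ and /t/; rule 2 does not apply here → [t].
/t/ — between /t/ and /u/; rule 2 does not apply here → [t].
/u/ (between /t/ and /l/) occurs in an unstressed syllable → [ə] by rule 1.
/l/ (between /u/ and /b/): no rule targets it → [l].
/b/ (between /l/ and /e/): no rule targets it → [b].
/e/ (between /b/ and /z/): rule 1 targets it, but not in an unstressed syllable → unchanged [e].
/z/ (between /e/ and /x/) is unaffected → [z].
/x/ stays [x].
/e/ — word-final, in an unstressed syllable — surfaces as [ə] (rule 1).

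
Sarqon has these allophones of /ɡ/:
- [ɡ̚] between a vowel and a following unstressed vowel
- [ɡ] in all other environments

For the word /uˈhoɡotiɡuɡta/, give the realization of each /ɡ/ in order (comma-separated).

Occurrence 1 (position 4): between a vowel and a following unstressed vowel → [ɡ̚].
Occurrence 2 (position 8): between a vowel and a following unstressed vowel → [ɡ̚].
Occurrence 3 (position 10): no conditioning environment matches → elsewhere allophone [ɡ].

[ɡ̚], [ɡ̚], [ɡ]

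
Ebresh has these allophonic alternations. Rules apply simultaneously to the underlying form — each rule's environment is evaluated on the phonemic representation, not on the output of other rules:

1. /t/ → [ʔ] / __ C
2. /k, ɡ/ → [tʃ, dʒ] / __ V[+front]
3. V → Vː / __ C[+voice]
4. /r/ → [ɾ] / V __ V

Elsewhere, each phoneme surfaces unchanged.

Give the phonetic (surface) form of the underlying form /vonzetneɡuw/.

/v/ — not in any rule's target class → [v].
/o/ meets the environment for rule 3 (before a voiced consonant) → [oː].
/n/ — not in any rule's target class → [n].
/z/ stays [z].
/e/ (between /z/ and /t/): rule 3 targets it, but not before a voiced consonant → unchanged [e].
Rule 1 applies to /t/ (between /e/ and /n/: immediately before a consonant) → [ʔ].
/n/ (between /t/ and /e/): no rule targets it → [n].
/e/ (between /n/ and /ɡ/) occurs before a voiced consonant → [eː] by rule 3.
/ɡ/ (between /e/ and /u/): rule 2 targets it, but not before a front vowel → unchanged [ɡ].
Rule 3 applies to /u/ (between /ɡ/ and /w/: before a voiced consonant) → [uː].
/w/ (word-final) is unaffected → [w].

[voːnzeʔneːɡuːw]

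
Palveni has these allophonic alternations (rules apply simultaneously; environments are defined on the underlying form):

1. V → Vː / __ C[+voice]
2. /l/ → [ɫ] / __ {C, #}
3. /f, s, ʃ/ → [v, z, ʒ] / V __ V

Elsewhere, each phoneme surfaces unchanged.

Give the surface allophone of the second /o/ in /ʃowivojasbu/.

[oː]

/o/ (between /v/ and /j/): before a voiced consonant, so rule 1 applies → [oː].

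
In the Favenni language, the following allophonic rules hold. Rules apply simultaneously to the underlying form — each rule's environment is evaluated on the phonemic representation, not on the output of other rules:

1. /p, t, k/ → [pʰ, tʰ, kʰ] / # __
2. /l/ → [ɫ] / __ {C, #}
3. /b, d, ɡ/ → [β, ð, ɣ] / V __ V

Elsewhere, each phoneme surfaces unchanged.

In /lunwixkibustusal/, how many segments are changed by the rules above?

2

Segments that undergo a rule: /b/ → [β] (rule 3); /l/ → [ɫ] (rule 2).
All other segments surface unchanged.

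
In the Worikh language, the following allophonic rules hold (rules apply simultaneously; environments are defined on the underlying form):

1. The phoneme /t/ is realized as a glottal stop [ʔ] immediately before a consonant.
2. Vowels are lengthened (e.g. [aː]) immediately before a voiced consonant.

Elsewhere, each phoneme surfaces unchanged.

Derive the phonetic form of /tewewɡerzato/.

/t/ (word-initial) is in the target of rule 1 but the environment (immediately before a consonant) is not met → [t].
/e/ — between /t/ and /w/, before a voiced consonant — surfaces as [eː] (rule 2).
/w/ stays [w].
/e/ — between /w/ and /w/, before a voiced consonant — surfaces as [eː] (rule 2).
/w/ — not in any rule's target class → [w].
/ɡ/ — not in any rule's target class → [ɡ].
/e/ meets the environment for rule 2 (before a voiced consonant) → [eː].
/r/ — not in any rule's target class → [r].
/z/ (between /r/ and /a/): no rule targets it → [z].
/a/ (between /z/ and /t/): rule 2 targets it, but not before a voiced consonant → unchanged [a].
/t/ — between /a/ and /o/; rule 1 does not apply here → [t].
/o/ (word-final) fails the environment for rule 2, so it stays [o].

[teːweːwɡeːrzato]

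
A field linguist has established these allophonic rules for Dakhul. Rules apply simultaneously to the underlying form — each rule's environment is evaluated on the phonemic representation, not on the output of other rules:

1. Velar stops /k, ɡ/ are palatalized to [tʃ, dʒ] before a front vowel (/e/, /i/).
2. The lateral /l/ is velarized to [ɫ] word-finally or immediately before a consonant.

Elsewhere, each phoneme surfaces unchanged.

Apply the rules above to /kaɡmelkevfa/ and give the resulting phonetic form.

[kaɡmeɫtʃevfa]

/k/ (word-initial) is in the target of rule 1 but the environment (before a front vowel) is not met → [k].
/ɡ/ — between /a/ and /m/; rule 1 does not apply here → [ɡ].
/l/ (between /e/ and /k/) occurs word-finally or immediately before a consonant → [ɫ] by rule 2.
/k/ (between /l/ and /e/): before a front vowel, so rule 1 applies → [tʃ].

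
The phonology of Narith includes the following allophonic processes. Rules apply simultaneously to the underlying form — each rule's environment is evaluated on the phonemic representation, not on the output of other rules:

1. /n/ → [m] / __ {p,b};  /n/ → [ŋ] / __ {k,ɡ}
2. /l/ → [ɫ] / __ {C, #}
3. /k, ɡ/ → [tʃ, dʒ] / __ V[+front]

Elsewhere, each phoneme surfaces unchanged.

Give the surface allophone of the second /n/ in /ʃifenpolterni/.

/n/ (between /r/ and /i/) fails the environment for rule 1, so it stays [n].

[n]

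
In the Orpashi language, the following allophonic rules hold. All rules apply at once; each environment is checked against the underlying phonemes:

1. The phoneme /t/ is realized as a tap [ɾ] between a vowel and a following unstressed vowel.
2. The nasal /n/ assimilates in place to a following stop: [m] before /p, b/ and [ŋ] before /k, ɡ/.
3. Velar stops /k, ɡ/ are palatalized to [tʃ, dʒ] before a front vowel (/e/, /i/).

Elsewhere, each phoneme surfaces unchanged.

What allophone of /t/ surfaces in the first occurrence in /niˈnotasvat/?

[ɾ]

/t/ (between /o/ and /a/) occurs between a vowel and a following unstressed vowel → [ɾ] by rule 1.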